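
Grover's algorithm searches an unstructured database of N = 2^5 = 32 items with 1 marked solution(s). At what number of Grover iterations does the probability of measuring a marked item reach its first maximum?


After j Grover iterations the success probability is P(j) = sin^2((2j+1)*theta), where sin(theta) = sqrt(k/N).
N = 2^5 = 32, k = 1
sin(theta) = sqrt(k/N) = 0.1767766953
theta = arcsin(sqrt(k/N)) = 0.1777106008 rad
P(j) reaches its first maximum when (2j+1)*theta is as close as possible to pi/2, i.e. j = round(pi/(4*theta) - 1/2).
pi/(4*theta) - 1/2 = 3.9195
(For comparison, the common estimate pi/4 * sqrt(N/k) = 4.4429; the exact maximiser is used here.)
Optimal iterations = 4

4


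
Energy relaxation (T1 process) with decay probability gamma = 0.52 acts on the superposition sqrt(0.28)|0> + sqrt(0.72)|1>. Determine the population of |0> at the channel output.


For amplitude damping with parameter gamma on state sqrt(a)|0> + sqrt(b)|1>:
alpha^2 = 0.28, beta^2 = 0.72
P(|0>) = alpha^2 + gamma * beta^2
= 0.28 + 0.52 * 0.72
= 0.28 + 0.3744
= 0.6544

0.6544


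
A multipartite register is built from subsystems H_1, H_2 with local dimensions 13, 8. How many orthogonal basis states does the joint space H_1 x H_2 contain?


dim(H_1 x H_2) = 13 * 8
= 104

104


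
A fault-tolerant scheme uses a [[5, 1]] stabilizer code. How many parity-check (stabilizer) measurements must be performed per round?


For an [[n,k]] stabilizer code:
Number of stabilizer generators = n - k
= 5 - 1
= 4

4


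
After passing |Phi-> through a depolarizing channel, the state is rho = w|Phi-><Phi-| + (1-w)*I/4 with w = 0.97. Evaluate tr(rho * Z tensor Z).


|Phi-> = (|00> - |11>)/sqrt(2)
For the pure Bell state, <Z_A Z_B> = +1 (Bell-state Pauli correlator).
The maximally-mixed part I/4 has tr(I/4 * P tensor P) = 0 for any traceless Pauli P.
So <Z_A Z_B>_rho = w * (+1) + (1 - w) * 0
= 0.97 * (+1)
= 0.9700

0.9700


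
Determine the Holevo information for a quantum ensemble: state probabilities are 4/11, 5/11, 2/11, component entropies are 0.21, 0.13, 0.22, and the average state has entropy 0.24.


chi = S(rho) - sum_i p_i * S(rho_i)
Weighted entropy = 4/11 * 0.21 + 5/11 * 0.13 + 2/11 * 0.22
= 0.1755
chi = 0.24 - 0.1755
= 0.0645

0.0645


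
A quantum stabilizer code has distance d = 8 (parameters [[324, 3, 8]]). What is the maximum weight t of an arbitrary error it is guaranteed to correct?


Code parameters: [[324, 3, 8]], distance d = 8.
Number of correctable errors = floor((d-1)/2)
= floor((8 - 1)/2)
= floor(7/2)
= 3

3


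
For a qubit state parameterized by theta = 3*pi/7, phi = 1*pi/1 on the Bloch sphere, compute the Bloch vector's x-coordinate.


theta = 1.3464, phi = 3.1416
r_x = sin(theta)*cos(phi) = 0.9749 * -1.0000
r_x = -0.9749

-0.9749


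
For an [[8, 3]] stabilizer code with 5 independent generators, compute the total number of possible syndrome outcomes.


Each stabilizer generator gives a binary (+1 or -1) measurement outcome.
With 5 independent generators:
Total syndromes = 2^5
= 32

32


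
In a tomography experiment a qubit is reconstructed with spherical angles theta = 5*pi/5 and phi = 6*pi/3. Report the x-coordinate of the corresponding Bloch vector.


theta = 3.1416, phi = 6.2832
r_x = sin(theta)*cos(phi) = 0.0000 * 1.0000
r_x = 0.0000

0.0000


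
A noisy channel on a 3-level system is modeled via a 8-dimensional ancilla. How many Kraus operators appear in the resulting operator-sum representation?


Tracing out the environment in an orthonormal basis {|i>_E} gives Kraus operators K_i = <i|_E U |0>_E.
Number of Kraus operators = dim(H_env) = d_env
= 8

8


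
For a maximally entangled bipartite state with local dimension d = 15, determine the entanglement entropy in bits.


For a maximally entangled state in d x d:
S = log2(d) = log2(15)
= 3.9069

3.9069


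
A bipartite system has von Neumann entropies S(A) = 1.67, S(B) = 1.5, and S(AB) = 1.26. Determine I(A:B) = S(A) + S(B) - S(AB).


I(A:B) = S(A) + S(B) - S(AB)
= 1.67 + 1.5 - 1.26
= 1.9100

1.9100


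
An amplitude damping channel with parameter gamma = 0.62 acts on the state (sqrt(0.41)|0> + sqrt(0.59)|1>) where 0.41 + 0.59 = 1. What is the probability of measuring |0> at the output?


For amplitude damping with parameter gamma on state sqrt(a)|0> + sqrt(b)|1>:
alpha^2 = 0.41, beta^2 = 0.59
P(|0>) = alpha^2 + gamma * beta^2
= 0.41 + 0.62 * 0.59
= 0.41 + 0.3658
= 0.7758

0.7758


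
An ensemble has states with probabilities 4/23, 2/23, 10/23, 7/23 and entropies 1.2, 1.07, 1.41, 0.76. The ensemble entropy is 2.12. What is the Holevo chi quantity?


chi = S(rho) - sum_i p_i * S(rho_i)
Weighted entropy = 4/23 * 1.2 + 2/23 * 1.07 + 10/23 * 1.41 + 7/23 * 0.76
= 1.1461
chi = 2.12 - 1.1461
= 0.9739

0.9739


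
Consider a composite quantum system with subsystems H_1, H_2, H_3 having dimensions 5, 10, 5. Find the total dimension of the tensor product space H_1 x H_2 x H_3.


dim(H_1 x H_2 x H_3) = 5 * 10 * 5
= 50 * 5
= 250

250


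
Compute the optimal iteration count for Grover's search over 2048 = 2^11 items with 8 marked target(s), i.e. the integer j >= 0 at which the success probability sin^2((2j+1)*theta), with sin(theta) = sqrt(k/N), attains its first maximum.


After j Grover iterations the success probability is P(j) = sin^2((2j+1)*theta), where sin(theta) = sqrt(k/N).
N = 2^11 = 2048, k = 8
sin(theta) = sqrt(k/N) = 0.0625
theta = arcsin(sqrt(k/N)) = 0.0625407618 rad
P(j) reaches its first maximum when (2j+1)*theta is as close as possible to pi/2, i.e. j = round(pi/(4*theta) - 1/2).
pi/(4*theta) - 1/2 = 12.0582
(For comparison, the common estimate pi/4 * sqrt(N/k) = 12.5664; the exact maximiser is used here.)
Optimal iterations = 12

12


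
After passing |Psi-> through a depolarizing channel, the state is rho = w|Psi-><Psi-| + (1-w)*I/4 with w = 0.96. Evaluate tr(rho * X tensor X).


|Psi-> = (|01> - |10>)/sqrt(2)
For the pure Bell state, <X_A X_B> = -1 (Bell-state Pauli correlator).
The maximally-mixed part I/4 has tr(I/4 * P tensor P) = 0 for any traceless Pauli P.
So <X_A X_B>_rho = w * (-1) + (1 - w) * 0
= 0.96 * (-1)
= -0.9600

-0.9600


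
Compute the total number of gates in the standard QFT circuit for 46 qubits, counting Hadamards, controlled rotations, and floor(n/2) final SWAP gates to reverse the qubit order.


Hadamard gates: 46
Controlled rotations: n*(n-1)/2 = 46*45/2 = 1035
SWAP gates: floor(n/2) = floor(46/2) = 23
Total = 46 + 1035 + 23
= 1104

1104


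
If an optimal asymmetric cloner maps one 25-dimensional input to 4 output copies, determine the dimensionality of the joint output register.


Output space = H^(tensor 4) where dim(H) = 25
dim = 25^4
= 625 (after 2 factors)
= 15625 (after 3 factors)
= 390625 (after 4 factors)
= 390625

390625


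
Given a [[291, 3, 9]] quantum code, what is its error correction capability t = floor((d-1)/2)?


Code parameters: [[291, 3, 9]], distance d = 9.
Number of correctable errors = floor((d-1)/2)
= floor((9 - 1)/2)
= floor(8/2)
= 4

4


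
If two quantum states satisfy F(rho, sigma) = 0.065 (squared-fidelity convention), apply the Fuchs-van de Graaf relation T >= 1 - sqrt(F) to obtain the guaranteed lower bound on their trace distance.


Fuchs-van de Graaf (squared-fidelity convention): 1 - sqrt(F) <= T <= sqrt(1 - F).
Lower bound: T >= 1 - sqrt(F)
sqrt(F) = sqrt(0.065) = 0.2550
T >= 1 - 0.2550
T >= 0.7450

0.7450


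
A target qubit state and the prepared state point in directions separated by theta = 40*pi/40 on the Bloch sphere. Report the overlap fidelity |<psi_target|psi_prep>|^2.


For states separated by angle theta on Bloch sphere:
F = cos^2(theta/2)
theta = 40*pi/40 = 3.1416
theta/2 = 1.5708
cos(theta/2) = 0.0000
F = 0.0000

0.0000


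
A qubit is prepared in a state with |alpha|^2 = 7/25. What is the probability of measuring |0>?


|alpha|^2 = 7/25 = 0.2800
|beta|^2 = 1 - 7/25 = 18/25 = 0.7200
P(|0>) = |alpha|^2 = 0.2800

0.2800


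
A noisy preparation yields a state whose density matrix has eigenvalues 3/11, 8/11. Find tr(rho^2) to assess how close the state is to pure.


tr(rho^2) = sum of eigenvalues squared
= (3/11)^2 + (8/11)^2
= (9 + 64) / 121
= 73/121
= 0.6033

0.6033


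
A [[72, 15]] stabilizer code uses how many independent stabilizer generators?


For an [[n,k]] stabilizer code:
Number of stabilizer generators = n - k
= 72 - 15
= 57

57


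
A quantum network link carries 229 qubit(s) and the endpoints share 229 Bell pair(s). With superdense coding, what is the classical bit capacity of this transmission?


Superdense coding allows 2 classical bits per shared entangled pair.
229 pair(s) -> 2 * 229 = 458 classical bits

458


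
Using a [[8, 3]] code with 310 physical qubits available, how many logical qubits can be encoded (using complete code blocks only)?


Each code block uses 8 physical qubits for 3 logical qubit(s).
Number of complete blocks = floor(310 / 8) = 38
Logical qubits = 38 * 3
= 114

114


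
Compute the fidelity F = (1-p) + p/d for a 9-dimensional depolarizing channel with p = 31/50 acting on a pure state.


F = (1-p) + p/d
= (1 - 0.6200) + 0.6200/9
= 0.3800 + 0.0689
= 0.4489

0.4489


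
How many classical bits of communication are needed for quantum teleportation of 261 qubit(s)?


Quantum teleportation requires 2 classical bits per qubit teleported.
261 qubit(s) -> 2 * 261 = 522 classical bits

522


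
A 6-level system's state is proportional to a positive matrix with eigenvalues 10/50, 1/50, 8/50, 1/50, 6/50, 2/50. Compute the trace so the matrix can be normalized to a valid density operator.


tr(M) = sum of eigenvalues
= 10/50 + 1/50 + 8/50 + 1/50 + 6/50 + 2/50
= 28/50
= 0.5600

0.5600


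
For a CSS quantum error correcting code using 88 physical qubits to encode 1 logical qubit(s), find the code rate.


Code rate R = k/n
= 1/88
= 0.0114

0.0114


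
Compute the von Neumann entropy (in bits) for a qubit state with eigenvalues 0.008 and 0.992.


S = -p*log2(p) - (1-p)*log2(1-p)
p = 0.0080, 1-p = 0.9920
= -0.0080 * log2(0.0080) - 0.9920 * log2(0.9920)
= -(-0.0557) - (-0.0115)
= 0.0672

0.0672


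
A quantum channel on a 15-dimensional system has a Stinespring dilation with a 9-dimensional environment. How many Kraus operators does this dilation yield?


Tracing out the environment in an orthonormal basis {|i>_E} gives Kraus operators K_i = <i|_E U |0>_E.
Number of Kraus operators = dim(H_env) = d_env
= 9

9


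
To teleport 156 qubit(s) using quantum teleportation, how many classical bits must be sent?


Quantum teleportation requires 2 classical bits per qubit teleported.
156 qubit(s) -> 2 * 156 = 312 classical bits

312


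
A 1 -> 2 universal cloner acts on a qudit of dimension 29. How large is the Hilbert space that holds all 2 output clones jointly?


Output space = H^(tensor 2) where dim(H) = 29
dim = 29^2
= 841

841


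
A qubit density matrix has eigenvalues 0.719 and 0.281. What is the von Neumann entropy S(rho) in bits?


S = -p*log2(p) - (1-p)*log2(1-p)
p = 0.7190, 1-p = 0.2810
= -0.7190 * log2(0.7190) - 0.2810 * log2(0.2810)
= -(-0.3422) - (-0.5146)
= 0.8568

0.8568


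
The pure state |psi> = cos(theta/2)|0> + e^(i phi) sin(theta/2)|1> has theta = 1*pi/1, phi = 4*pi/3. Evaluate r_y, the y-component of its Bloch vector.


theta = 3.1416, phi = 4.1888
r_y = sin(theta)*sin(phi) = 0.0000 * -0.8660
r_y = 0.0000

0.0000


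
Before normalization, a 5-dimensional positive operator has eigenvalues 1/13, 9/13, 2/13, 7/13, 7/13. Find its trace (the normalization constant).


tr(M) = sum of eigenvalues
= 1/13 + 9/13 + 2/13 + 7/13 + 7/13
= 26/13
= 2.0000

2.0000


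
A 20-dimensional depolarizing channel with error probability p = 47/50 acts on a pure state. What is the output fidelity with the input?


F = (1-p) + p/d
= (1 - 0.9400) + 0.9400/20
= 0.0600 + 0.0470
= 0.1070

0.1070


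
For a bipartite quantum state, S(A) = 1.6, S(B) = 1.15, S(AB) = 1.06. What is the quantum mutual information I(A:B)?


I(A:B) = S(A) + S(B) - S(AB)
= 1.6 + 1.15 - 1.06
= 1.6900

1.6900


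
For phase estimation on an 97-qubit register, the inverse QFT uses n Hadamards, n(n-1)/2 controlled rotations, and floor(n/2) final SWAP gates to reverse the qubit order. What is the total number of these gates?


Hadamard gates: 97
Controlled rotations: n*(n-1)/2 = 97*96/2 = 4656
SWAP gates: floor(n/2) = floor(97/2) = 48
Total = 97 + 4656 + 48
= 4801

4801


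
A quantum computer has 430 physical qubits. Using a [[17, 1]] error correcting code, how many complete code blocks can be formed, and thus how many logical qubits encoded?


Each code block uses 17 physical qubits for 1 logical qubit(s).
Number of complete blocks = floor(430 / 17) = 25
Logical qubits = 25 * 1
= 25

25


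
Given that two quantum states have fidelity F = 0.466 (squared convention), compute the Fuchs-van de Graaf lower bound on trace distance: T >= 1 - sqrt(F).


Fuchs-van de Graaf (squared-fidelity convention): 1 - sqrt(F) <= T <= sqrt(1 - F).
Lower bound: T >= 1 - sqrt(F)
sqrt(F) = sqrt(0.466) = 0.6826
T >= 1 - 0.6826
T >= 0.3174

0.3174


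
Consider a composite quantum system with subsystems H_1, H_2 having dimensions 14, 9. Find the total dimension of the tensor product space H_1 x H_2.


dim(H_1 x H_2) = 14 * 9
= 126

126


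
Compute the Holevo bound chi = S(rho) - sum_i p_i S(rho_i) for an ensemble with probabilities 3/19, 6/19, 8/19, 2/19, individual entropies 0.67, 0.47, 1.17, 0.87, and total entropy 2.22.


chi = S(rho) - sum_i p_i * S(rho_i)
Weighted entropy = 3/19 * 0.67 + 6/19 * 0.47 + 8/19 * 1.17 + 2/19 * 0.87
= 0.8384
chi = 2.22 - 0.8384
= 1.3816

1.3816


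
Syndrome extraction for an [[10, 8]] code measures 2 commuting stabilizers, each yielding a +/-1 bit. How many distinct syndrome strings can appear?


Each stabilizer generator gives a binary (+1 or -1) measurement outcome.
With 2 independent generators:
Total syndromes = 2^2
= 4

4


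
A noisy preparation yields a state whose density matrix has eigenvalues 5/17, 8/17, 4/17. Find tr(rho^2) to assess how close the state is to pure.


tr(rho^2) = sum of eigenvalues squared
= (5/17)^2 + (8/17)^2 + (4/17)^2
= (25 + 64 + 16) / 289
= 105/289
= 0.3633

0.3633


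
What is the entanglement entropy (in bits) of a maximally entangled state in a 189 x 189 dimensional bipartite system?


For a maximally entangled state in d x d:
S = log2(d) = log2(189)
= 7.5622

7.5622


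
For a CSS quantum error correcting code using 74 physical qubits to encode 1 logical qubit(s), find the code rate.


Code rate R = k/n
= 1/74
= 0.0135

0.0135


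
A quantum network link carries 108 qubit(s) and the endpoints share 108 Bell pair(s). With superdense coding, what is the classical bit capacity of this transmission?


Superdense coding allows 2 classical bits per shared entangled pair.
108 pair(s) -> 2 * 108 = 216 classical bits

216


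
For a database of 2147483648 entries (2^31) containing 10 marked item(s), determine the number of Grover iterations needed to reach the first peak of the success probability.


After j Grover iterations the success probability is P(j) = sin^2((2j+1)*theta), where sin(theta) = sqrt(k/N).
N = 2^31 = 2147483648, k = 10
sin(theta) = sqrt(k/N) = 6.82393792e-05
theta = arcsin(sqrt(k/N)) = 6.823937925e-05 rad
P(j) reaches its first maximum when (2j+1)*theta is as close as possible to pi/2, i.e. j = round(pi/(4*theta) - 1/2).
pi/(4*theta) - 1/2 = 11508.9564
(For comparison, the common estimate pi/4 * sqrt(N/k) = 11509.4565; the exact maximiser is used here.)
Optimal iterations = 11509

11509


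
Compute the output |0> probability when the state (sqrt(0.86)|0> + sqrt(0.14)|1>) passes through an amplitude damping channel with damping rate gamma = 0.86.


For amplitude damping with parameter gamma on state sqrt(a)|0> + sqrt(b)|1>:
alpha^2 = 0.86, beta^2 = 0.14
P(|0>) = alpha^2 + gamma * beta^2
= 0.86 + 0.86 * 0.14
= 0.86 + 0.1204
= 0.9804

0.9804


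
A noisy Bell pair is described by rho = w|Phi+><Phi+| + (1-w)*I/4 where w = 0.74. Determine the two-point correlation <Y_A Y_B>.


|Phi+> = (|00> + |11>)/sqrt(2)
For the pure Bell state, <Y_A Y_B> = -1 (Bell-state Pauli correlator).
The maximally-mixed part I/4 has tr(I/4 * P tensor P) = 0 for any traceless Pauli P.
So <Y_A Y_B>_rho = w * (-1) + (1 - w) * 0
= 0.74 * (-1)
= -0.7400

-0.7400


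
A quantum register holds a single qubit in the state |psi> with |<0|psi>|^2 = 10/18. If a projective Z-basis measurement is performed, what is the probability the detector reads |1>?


|alpha|^2 = 10/18 = 0.5556
|beta|^2 = 1 - 10/18 = 8/18 = 0.4444
P(|1>) = |beta|^2 = 0.4444

0.4444


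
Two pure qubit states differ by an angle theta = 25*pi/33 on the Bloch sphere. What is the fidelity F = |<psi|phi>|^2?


For states separated by angle theta on Bloch sphere:
F = cos^2(theta/2)
theta = 25*pi/33 = 2.3800
theta/2 = 1.1900
cos(theta/2) = 0.3717
F = 0.1381

0.1381


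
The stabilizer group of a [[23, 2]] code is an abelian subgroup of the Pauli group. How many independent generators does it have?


For an [[n,k]] stabilizer code:
Number of stabilizer generators = n - k
= 23 - 2
= 21

21


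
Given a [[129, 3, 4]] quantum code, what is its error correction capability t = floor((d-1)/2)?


Code parameters: [[129, 3, 4]], distance d = 4.
Number of correctable errors = floor((d-1)/2)
= floor((4 - 1)/2)
= floor(3/2)
= 1

1


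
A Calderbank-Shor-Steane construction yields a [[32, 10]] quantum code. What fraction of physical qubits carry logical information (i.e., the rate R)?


Code rate R = k/n
= 10/32
= 0.3125

0.3125


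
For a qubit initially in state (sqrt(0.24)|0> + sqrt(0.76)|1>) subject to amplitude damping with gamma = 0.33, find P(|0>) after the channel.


For amplitude damping with parameter gamma on state sqrt(a)|0> + sqrt(b)|1>:
alpha^2 = 0.24, beta^2 = 0.76
P(|0>) = alpha^2 + gamma * beta^2
= 0.24 + 0.33 * 0.76
= 0.24 + 0.2508
= 0.4908

0.4908


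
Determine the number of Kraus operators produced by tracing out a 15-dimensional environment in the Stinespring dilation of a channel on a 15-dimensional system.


Tracing out the environment in an orthonormal basis {|i>_E} gives Kraus operators K_i = <i|_E U |0>_E.
Number of Kraus operators = dim(H_env) = d_env
= 15

15


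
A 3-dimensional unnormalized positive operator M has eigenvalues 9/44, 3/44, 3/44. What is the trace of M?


tr(M) = sum of eigenvalues
= 9/44 + 3/44 + 3/44
= 15/44
= 0.3409

0.3409


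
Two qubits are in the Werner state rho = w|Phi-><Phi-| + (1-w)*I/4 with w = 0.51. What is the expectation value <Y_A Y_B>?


|Phi-> = (|00> - |11>)/sqrt(2)
For the pure Bell state, <Y_A Y_B> = +1 (Bell-state Pauli correlator).
The maximally-mixed part I/4 has tr(I/4 * P tensor P) = 0 for any traceless Pauli P.
So <Y_A Y_B>_rho = w * (+1) + (1 - w) * 0
= 0.51 * (+1)
= 0.5100

0.5100


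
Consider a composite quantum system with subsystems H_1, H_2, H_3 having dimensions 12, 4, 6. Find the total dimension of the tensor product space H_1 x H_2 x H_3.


dim(H_1 x H_2 x H_3) = 12 * 4 * 6
= 48 * 6
= 288

288


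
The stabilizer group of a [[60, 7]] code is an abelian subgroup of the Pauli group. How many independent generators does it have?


For an [[n,k]] stabilizer code:
Number of stabilizer generators = n - k
= 60 - 7
= 53

53


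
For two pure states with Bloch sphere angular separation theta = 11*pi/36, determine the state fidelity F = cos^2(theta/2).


For states separated by angle theta on Bloch sphere:
F = cos^2(theta/2)
theta = 11*pi/36 = 0.9599
theta/2 = 0.4800
cos(theta/2) = 0.8870
F = 0.7868

0.7868


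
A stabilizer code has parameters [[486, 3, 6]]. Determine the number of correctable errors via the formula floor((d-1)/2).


Code parameters: [[486, 3, 6]], distance d = 6.
Number of correctable errors = floor((d-1)/2)
= floor((6 - 1)/2)
= floor(5/2)
= 2

2


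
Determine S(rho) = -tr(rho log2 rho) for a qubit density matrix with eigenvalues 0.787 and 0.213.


S = -p*log2(p) - (1-p)*log2(1-p)
p = 0.7870, 1-p = 0.2130
= -0.7870 * log2(0.7870) - 0.2130 * log2(0.2130)
= -(-0.2720) - (-0.4752)
= 0.7472

0.7472


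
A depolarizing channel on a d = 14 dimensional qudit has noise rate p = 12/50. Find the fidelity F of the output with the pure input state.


F = (1-p) + p/d
= (1 - 0.2400) + 0.2400/14
= 0.7600 + 0.0171
= 0.7771

0.7771


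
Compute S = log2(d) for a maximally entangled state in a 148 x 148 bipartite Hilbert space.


For a maximally entangled state in d x d:
S = log2(d) = log2(148)
= 7.2095

7.2095


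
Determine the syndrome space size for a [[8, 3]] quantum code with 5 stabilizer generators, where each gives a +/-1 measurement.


Each stabilizer generator gives a binary (+1 or -1) measurement outcome.
With 5 independent generators:
Total syndromes = 2^5
= 32

32


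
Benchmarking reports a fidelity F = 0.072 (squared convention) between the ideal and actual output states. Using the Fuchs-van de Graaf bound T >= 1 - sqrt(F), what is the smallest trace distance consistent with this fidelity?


Fuchs-van de Graaf (squared-fidelity convention): 1 - sqrt(F) <= T <= sqrt(1 - F).
Lower bound: T >= 1 - sqrt(F)
sqrt(F) = sqrt(0.072) = 0.2683
T >= 1 - 0.2683
T >= 0.7317

0.7317


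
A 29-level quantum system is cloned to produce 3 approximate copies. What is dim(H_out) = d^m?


Output space = H^(tensor 3) where dim(H) = 29
dim = 29^3
= 841 (after 2 factors)
= 24389 (after 3 factors)
= 24389

24389


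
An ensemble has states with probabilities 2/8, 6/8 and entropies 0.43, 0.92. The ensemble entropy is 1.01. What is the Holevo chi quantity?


chi = S(rho) - sum_i p_i * S(rho_i)
Weighted entropy = 2/8 * 0.43 + 6/8 * 0.92
= 0.7975
chi = 1.01 - 0.7975
= 0.2125

0.2125


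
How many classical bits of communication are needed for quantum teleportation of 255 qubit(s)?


Quantum teleportation requires 2 classical bits per qubit teleported.
255 qubit(s) -> 2 * 255 = 510 classical bits

510


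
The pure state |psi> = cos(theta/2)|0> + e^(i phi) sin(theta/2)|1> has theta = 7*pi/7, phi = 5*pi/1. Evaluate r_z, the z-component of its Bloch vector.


theta = 3.1416, phi = 15.7080
r_z = cos(theta) = -1.0000

-1.0000


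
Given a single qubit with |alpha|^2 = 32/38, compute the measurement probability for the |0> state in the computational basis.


|alpha|^2 = 32/38 = 0.8421
|beta|^2 = 1 - 32/38 = 6/38 = 0.1579
P(|0>) = |alpha|^2 = 0.8421

0.8421


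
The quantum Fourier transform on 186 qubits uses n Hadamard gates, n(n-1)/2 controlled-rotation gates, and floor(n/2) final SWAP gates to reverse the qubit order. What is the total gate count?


Hadamard gates: 186
Controlled rotations: n*(n-1)/2 = 186*185/2 = 17205
SWAP gates: floor(n/2) = floor(186/2) = 93
Total = 186 + 17205 + 93
= 17484

17484


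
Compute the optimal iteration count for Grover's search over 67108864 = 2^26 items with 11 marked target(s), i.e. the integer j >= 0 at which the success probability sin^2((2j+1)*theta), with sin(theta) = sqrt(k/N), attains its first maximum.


After j Grover iterations the success probability is P(j) = sin^2((2j+1)*theta), where sin(theta) = sqrt(k/N).
N = 2^26 = 67108864, k = 11
sin(theta) = sqrt(k/N) = 0.0004048614246
theta = arcsin(sqrt(k/N)) = 0.0004048614357 rad
P(j) reaches its first maximum when (2j+1)*theta is as close as possible to pi/2, i.e. j = round(pi/(4*theta) - 1/2).
pi/(4*theta) - 1/2 = 1939.4184
(For comparison, the common estimate pi/4 * sqrt(N/k) = 1939.9185; the exact maximiser is used here.)
Optimal iterations = 1939

1939


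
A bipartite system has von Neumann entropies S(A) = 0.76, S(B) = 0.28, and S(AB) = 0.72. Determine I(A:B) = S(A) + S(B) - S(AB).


I(A:B) = S(A) + S(B) - S(AB)
= 0.76 + 0.28 - 0.72
= 0.3200

0.3200


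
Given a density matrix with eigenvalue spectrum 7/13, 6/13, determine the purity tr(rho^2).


tr(rho^2) = sum of eigenvalues squared
= (7/13)^2 + (6/13)^2
= (49 + 36) / 169
= 85/169
= 0.5030

0.5030


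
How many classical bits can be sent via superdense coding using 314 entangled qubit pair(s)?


Superdense coding allows 2 classical bits per shared entangled pair.
314 pair(s) -> 2 * 314 = 628 classical bits

628


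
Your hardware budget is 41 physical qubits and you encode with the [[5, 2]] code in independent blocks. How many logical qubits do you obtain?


Each code block uses 5 physical qubits for 2 logical qubit(s).
Number of complete blocks = floor(41 / 5) = 8
Logical qubits = 8 * 2
= 16

16


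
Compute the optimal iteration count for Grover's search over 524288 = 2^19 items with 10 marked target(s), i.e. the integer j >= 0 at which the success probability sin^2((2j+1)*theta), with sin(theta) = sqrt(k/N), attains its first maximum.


After j Grover iterations the success probability is P(j) = sin^2((2j+1)*theta), where sin(theta) = sqrt(k/N).
N = 2^19 = 524288, k = 10
sin(theta) = sqrt(k/N) = 0.004367320269
theta = arcsin(sqrt(k/N)) = 0.004367334152 rad
P(j) reaches its first maximum when (2j+1)*theta is as close as possible to pi/2, i.e. j = round(pi/(4*theta) - 1/2).
pi/(4*theta) - 1/2 = 179.3347
(For comparison, the common estimate pi/4 * sqrt(N/k) = 179.8353; the exact maximiser is used here.)
Optimal iterations = 179

179


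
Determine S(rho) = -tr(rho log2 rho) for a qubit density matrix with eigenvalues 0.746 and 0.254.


S = -p*log2(p) - (1-p)*log2(1-p)
p = 0.7460, 1-p = 0.2540
= -0.7460 * log2(0.7460) - 0.2540 * log2(0.2540)
= -(-0.3154) - (-0.5022)
= 0.8176

0.8176


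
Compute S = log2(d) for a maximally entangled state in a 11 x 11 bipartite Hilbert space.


For a maximally entangled state in d x d:
S = log2(d) = log2(11)
= 3.4594

3.4594


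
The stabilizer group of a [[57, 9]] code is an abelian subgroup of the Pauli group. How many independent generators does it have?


For an [[n,k]] stabilizer code:
Number of stabilizer generators = n - k
= 57 - 9
= 48

48


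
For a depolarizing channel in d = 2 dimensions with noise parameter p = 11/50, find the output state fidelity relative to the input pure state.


F = (1-p) + p/d
= (1 - 0.2200) + 0.2200/2
= 0.7800 + 0.1100
= 0.8900

0.8900


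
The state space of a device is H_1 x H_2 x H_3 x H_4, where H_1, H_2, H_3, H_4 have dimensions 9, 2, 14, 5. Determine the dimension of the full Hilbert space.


dim(H_1 x H_2 x H_3 x H_4) = 9 * 2 * 14 * 5
= 18 * 14 * 5
= 252 * 5
= 1260

1260


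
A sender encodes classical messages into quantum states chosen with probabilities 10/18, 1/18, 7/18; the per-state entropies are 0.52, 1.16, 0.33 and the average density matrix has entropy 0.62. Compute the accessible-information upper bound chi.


chi = S(rho) - sum_i p_i * S(rho_i)
Weighted entropy = 10/18 * 0.52 + 1/18 * 1.16 + 7/18 * 0.33
= 0.4817
chi = 0.62 - 0.4817
= 0.1383

0.1383


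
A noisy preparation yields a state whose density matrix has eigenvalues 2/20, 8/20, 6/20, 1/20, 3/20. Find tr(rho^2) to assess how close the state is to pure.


tr(rho^2) = sum of eigenvalues squared
= (2/20)^2 + (8/20)^2 + (6/20)^2 + (1/20)^2 + (3/20)^2
= (4 + 64 + 36 + 1 + 9) / 400
= 114/400
= 0.2850

0.2850


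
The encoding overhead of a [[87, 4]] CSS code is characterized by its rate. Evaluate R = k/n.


Code rate R = k/n
= 4/87
= 0.0460

0.0460


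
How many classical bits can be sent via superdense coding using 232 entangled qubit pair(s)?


Superdense coding allows 2 classical bits per shared entangled pair.
232 pair(s) -> 2 * 232 = 464 classical bits

464


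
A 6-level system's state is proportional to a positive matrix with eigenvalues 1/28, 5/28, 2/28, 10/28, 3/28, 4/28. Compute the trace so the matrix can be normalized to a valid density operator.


tr(M) = sum of eigenvalues
= 1/28 + 5/28 + 2/28 + 10/28 + 3/28 + 4/28
= 25/28
= 0.8929

0.8929


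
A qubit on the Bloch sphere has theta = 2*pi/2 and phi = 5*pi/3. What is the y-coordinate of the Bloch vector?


theta = 3.1416, phi = 5.2360
r_y = sin(theta)*sin(phi) = 0.0000 * -0.8660
r_y = 0.0000

0.0000


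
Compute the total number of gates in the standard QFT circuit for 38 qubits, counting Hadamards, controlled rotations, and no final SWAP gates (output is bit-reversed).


Hadamard gates: 38
Controlled rotations: n*(n-1)/2 = 38*37/2 = 703
SWAP gates: 0 (omitted)
Total = 38 + 703
= 741

741


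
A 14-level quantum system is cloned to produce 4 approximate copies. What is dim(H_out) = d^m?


Output space = H^(tensor 4) where dim(H) = 14
dim = 14^4
= 196 (after 2 factors)
= 2744 (after 3 factors)
= 38416 (after 4 factors)
= 38416

38416


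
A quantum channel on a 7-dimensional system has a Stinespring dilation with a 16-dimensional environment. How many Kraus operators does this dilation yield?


Tracing out the environment in an orthonormal basis {|i>_E} gives Kraus operators K_i = <i|_E U |0>_E.
Number of Kraus operators = dim(H_env) = d_env
= 16

16


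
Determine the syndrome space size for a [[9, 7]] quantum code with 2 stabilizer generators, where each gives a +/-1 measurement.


Each stabilizer generator gives a binary (+1 or -1) measurement outcome.
With 2 independent generators:
Total syndromes = 2^2
= 4

4


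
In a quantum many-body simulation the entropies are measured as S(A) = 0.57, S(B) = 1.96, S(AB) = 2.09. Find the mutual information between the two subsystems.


I(A:B) = S(A) + S(B) - S(AB)
= 0.57 + 1.96 - 2.09
= 0.4400

0.4400


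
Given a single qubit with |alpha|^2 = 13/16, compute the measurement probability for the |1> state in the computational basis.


|alpha|^2 = 13/16 = 0.8125
|beta|^2 = 1 - 13/16 = 3/16 = 0.1875
P(|1>) = |beta|^2 = 0.1875

0.1875


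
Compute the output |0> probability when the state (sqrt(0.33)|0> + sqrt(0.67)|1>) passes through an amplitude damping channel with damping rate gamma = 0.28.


For amplitude damping with parameter gamma on state sqrt(a)|0> + sqrt(b)|1>:
alpha^2 = 0.33, beta^2 = 0.67
P(|0>) = alpha^2 + gamma * beta^2
= 0.33 + 0.28 * 0.67
= 0.33 + 0.1876
= 0.5176

0.5176


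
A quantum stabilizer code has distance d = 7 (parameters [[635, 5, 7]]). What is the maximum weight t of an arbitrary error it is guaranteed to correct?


Code parameters: [[635, 5, 7]], distance d = 7.
Number of correctable errors = floor((d-1)/2)
= floor((7 - 1)/2)
= floor(6/2)
= 3

3


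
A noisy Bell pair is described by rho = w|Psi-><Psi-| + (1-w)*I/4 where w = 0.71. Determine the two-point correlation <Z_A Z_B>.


|Psi-> = (|01> - |10>)/sqrt(2)
For the pure Bell state, <Z_A Z_B> = -1 (Bell-state Pauli correlator).
The maximally-mixed part I/4 has tr(I/4 * P tensor P) = 0 for any traceless Pauli P.
So <Z_A Z_B>_rho = w * (-1) + (1 - w) * 0
= 0.71 * (-1)
= -0.7100

-0.7100


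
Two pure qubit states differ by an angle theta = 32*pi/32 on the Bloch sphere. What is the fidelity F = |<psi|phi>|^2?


For states separated by angle theta on Bloch sphere:
F = cos^2(theta/2)
theta = 32*pi/32 = 3.1416
theta/2 = 1.5708
cos(theta/2) = 0.0000
F = 0.0000

0.0000


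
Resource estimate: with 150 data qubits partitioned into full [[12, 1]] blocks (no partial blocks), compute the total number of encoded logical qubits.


Each code block uses 12 physical qubits for 1 logical qubit(s).
Number of complete blocks = floor(150 / 12) = 12
Logical qubits = 12 * 1
= 12

12


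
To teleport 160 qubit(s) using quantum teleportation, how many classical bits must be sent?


Quantum teleportation requires 2 classical bits per qubit teleported.
160 qubit(s) -> 2 * 160 = 320 classical bits

320


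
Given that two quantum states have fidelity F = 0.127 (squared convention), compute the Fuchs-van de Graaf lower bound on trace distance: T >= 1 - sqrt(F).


Fuchs-van de Graaf (squared-fidelity convention): 1 - sqrt(F) <= T <= sqrt(1 - F).
Lower bound: T >= 1 - sqrt(F)
sqrt(F) = sqrt(0.127) = 0.3564
T >= 1 - 0.3564
T >= 0.6436

0.6436


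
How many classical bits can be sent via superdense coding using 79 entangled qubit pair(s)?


Superdense coding allows 2 classical bits per shared entangled pair.
79 pair(s) -> 2 * 79 = 158 classical bits

158


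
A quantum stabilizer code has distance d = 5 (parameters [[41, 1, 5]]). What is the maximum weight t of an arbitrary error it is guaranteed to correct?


Code parameters: [[41, 1, 5]], distance d = 5.
Number of correctable errors = floor((d-1)/2)
= floor((5 - 1)/2)
= floor(4/2)
= 2

2


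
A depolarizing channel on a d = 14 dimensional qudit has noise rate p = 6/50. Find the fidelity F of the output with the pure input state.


F = (1-p) + p/d
= (1 - 0.1200) + 0.1200/14
= 0.8800 + 0.0086
= 0.8886

0.8886


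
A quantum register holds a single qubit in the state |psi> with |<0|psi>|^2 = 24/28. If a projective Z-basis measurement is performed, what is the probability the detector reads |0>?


|alpha|^2 = 24/28 = 0.8571
|beta|^2 = 1 - 24/28 = 4/28 = 0.1429
P(|0>) = |alpha|^2 = 0.8571

0.8571


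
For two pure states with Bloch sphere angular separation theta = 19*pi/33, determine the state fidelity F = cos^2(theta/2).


For states separated by angle theta on Bloch sphere:
F = cos^2(theta/2)
theta = 19*pi/33 = 1.8088
theta/2 = 0.9044
cos(theta/2) = 0.6182
F = 0.3821

0.3821


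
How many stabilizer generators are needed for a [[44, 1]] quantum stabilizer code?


For an [[n,k]] stabilizer code:
Number of stabilizer generators = n - k
= 44 - 1
= 43

43


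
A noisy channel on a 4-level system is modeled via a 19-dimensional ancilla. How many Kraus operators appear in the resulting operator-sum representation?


Tracing out the environment in an orthonormal basis {|i>_E} gives Kraus operators K_i = <i|_E U |0>_E.
Number of Kraus operators = dim(H_env) = d_env
= 19

19


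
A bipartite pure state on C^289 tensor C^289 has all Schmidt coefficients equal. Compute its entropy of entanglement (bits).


For a maximally entangled state in d x d:
S = log2(d) = log2(289)
= 8.1749

8.1749


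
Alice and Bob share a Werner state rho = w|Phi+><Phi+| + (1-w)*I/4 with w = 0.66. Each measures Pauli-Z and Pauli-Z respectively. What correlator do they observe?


|Phi+> = (|00> + |11>)/sqrt(2)
For the pure Bell state, <Z_A Z_B> = +1 (Bell-state Pauli correlator).
The maximally-mixed part I/4 has tr(I/4 * P tensor P) = 0 for any traceless Pauli P.
So <Z_A Z_B>_rho = w * (+1) + (1 - w) * 0
= 0.66 * (+1)
= 0.6600

0.6600


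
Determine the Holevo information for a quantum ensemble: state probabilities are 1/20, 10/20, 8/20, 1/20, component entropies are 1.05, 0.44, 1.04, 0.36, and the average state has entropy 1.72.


chi = S(rho) - sum_i p_i * S(rho_i)
Weighted entropy = 1/20 * 1.05 + 10/20 * 0.44 + 8/20 * 1.04 + 1/20 * 0.36
= 0.7065
chi = 1.72 - 0.7065
= 1.0135

1.0135


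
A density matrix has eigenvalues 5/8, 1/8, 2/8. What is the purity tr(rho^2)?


tr(rho^2) = sum of eigenvalues squared
= (5/8)^2 + (1/8)^2 + (2/8)^2
= (25 + 1 + 4) / 64
= 30/64
= 0.4688

0.4688


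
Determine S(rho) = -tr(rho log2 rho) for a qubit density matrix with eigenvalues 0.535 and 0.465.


S = -p*log2(p) - (1-p)*log2(1-p)
p = 0.5350, 1-p = 0.4650
= -0.5350 * log2(0.5350) - 0.4650 * log2(0.4650)
= -(-0.4828) - (-0.5137)
= 0.9965

0.9965


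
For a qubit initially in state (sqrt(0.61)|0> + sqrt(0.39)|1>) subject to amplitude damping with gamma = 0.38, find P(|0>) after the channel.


For amplitude damping with parameter gamma on state sqrt(a)|0> + sqrt(b)|1>:
alpha^2 = 0.61, beta^2 = 0.39
P(|0>) = alpha^2 + gamma * beta^2
= 0.61 + 0.38 * 0.39
= 0.61 + 0.1482
= 0.7582

0.7582


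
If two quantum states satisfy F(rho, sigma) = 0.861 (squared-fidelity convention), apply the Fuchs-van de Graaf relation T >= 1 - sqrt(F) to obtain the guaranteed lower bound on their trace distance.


Fuchs-van de Graaf (squared-fidelity convention): 1 - sqrt(F) <= T <= sqrt(1 - F).
Lower bound: T >= 1 - sqrt(F)
sqrt(F) = sqrt(0.861) = 0.9279
T >= 1 - 0.9279
T >= 0.0721

0.0721


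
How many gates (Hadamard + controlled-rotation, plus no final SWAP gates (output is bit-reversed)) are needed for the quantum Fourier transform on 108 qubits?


Hadamard gates: 108
Controlled rotations: n*(n-1)/2 = 108*107/2 = 5778
SWAP gates: 0 (omitted)
Total = 108 + 5778
= 5886

5886


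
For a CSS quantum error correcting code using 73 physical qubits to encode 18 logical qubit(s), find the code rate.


Code rate R = k/n
= 18/73
= 0.2466

0.2466


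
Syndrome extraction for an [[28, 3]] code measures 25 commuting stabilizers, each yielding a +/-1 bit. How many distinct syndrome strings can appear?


Each stabilizer generator gives a binary (+1 or -1) measurement outcome.
With 25 independent generators:
Total syndromes = 2^25
= 33554432

33554432


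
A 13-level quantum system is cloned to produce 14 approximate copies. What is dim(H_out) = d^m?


Output space = H^(tensor 14) where dim(H) = 13
dim = 13^14
= 169 (after 2 factors)
= 2197 (after 3 factors)
= 28561 (after 4 factors)
= 371293 (after 5 factors)
= 4826809 (after 6 factors)
= 62748517 (after 7 factors)
= 815730721 (after 8 factors)
= 10604499373 (after 9 factors)
= 137858491849 (after 10 factors)
= 1792160394037 (after 11 factors)
= 23298085122481 (after 12 factors)
= 302875106592253 (after 13 factors)
= 3937376385699289 (after 14 factors)
= 3937376385699289

3937376385699289


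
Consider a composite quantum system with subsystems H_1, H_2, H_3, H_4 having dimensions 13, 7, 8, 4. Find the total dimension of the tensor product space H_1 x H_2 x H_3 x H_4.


dim(H_1 x H_2 x H_3 x H_4) = 13 * 7 * 8 * 4
= 91 * 8 * 4
= 728 * 4
= 2912

2912


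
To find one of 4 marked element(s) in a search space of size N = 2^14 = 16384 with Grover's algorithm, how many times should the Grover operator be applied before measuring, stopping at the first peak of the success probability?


After j Grover iterations the success probability is P(j) = sin^2((2j+1)*theta), where sin(theta) = sqrt(k/N).
N = 2^14 = 16384, k = 4
sin(theta) = sqrt(k/N) = 0.015625
theta = arcsin(sqrt(k/N)) = 0.01562563585 rad
P(j) reaches its first maximum when (2j+1)*theta is as close as possible to pi/2, i.e. j = round(pi/(4*theta) - 1/2).
pi/(4*theta) - 1/2 = 49.7634
(For comparison, the common estimate pi/4 * sqrt(N/k) = 50.2655; the exact maximiser is used here.)
Optimal iterations = 50

50


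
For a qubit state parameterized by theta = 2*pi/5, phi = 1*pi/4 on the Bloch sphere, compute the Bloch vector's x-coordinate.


theta = 1.2566, phi = 0.7854
r_x = sin(theta)*cos(phi) = 0.9511 * 0.7071
r_x = 0.6725

0.6725


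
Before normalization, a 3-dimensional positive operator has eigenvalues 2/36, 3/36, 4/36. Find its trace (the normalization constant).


tr(M) = sum of eigenvalues
= 2/36 + 3/36 + 4/36
= 9/36
= 0.2500

0.2500


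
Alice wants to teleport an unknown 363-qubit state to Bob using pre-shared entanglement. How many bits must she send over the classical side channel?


Quantum teleportation requires 2 classical bits per qubit teleported.
363 qubit(s) -> 2 * 363 = 726 classical bits

726


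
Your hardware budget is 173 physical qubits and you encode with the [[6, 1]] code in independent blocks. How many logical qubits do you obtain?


Each code block uses 6 physical qubits for 1 logical qubit(s).
Number of complete blocks = floor(173 / 6) = 28
Logical qubits = 28 * 1
= 28

28


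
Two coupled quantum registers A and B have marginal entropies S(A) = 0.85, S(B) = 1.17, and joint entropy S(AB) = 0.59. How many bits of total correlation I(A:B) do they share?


I(A:B) = S(A) + S(B) - S(AB)
= 0.85 + 1.17 - 0.59
= 1.4300

1.4300


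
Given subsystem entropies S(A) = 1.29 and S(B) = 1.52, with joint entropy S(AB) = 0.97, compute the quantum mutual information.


I(A:B) = S(A) + S(B) - S(AB)
= 1.29 + 1.52 - 0.97
= 1.8400

1.8400
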